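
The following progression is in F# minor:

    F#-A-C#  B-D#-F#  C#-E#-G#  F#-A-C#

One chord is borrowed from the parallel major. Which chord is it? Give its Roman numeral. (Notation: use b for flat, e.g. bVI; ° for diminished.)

In F# minor (with V from harmonic minor) the diatonic chords are F#m, G#dim, A, Bm, C#, D, E. Of the given chords, F#–A–C# = F#m and C#–E#–G# = C# are diatonic. B–D#–F# is not: scale degree 4 in F# minor carries Bm (iv). In F# major the chord on that degree is B, so here it functions as IV, borrowed from the parallel major.

IV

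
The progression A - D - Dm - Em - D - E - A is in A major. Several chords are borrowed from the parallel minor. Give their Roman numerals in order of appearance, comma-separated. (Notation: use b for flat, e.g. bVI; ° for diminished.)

iv, v

The diatonic triads in A major are A, Bm, C#m, D, E, F#m, G#dim. A, D and E all belong to that set. But Dm (D–F–A) is foreign: the diatonic IV on degree 4 is D, whereas Dm comes from A minor. It is labeled iv. Em (E–G–B) doesn't fit — on degree 5 A major would have E (V). Em is the degree-5 chord of A minor, so it is the borrowed v.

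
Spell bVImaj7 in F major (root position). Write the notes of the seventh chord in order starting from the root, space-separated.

Scale degree 6 in F major is D. bVImaj7 uses the lowered form, Db, taken from F minor. Stacking thirds in F minor on Db gives Db–F–Ab–C.

Db F Ab C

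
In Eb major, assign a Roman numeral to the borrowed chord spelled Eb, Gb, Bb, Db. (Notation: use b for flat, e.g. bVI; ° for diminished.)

Eb is scale degree 1 in Eb major. Eb–Gb–Bb–Db is a minor-seventh chord — the form found in Eb minor, not the diatonic I (Eb). Borrowed into Eb major it is written i7.

i7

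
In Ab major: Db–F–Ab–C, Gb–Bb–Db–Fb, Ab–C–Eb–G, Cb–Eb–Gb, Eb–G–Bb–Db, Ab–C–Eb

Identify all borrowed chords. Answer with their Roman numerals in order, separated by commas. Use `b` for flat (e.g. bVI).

In Ab major the diatonic chords are Ab, Bbm, Cm, Db, Eb, Fm, Gdim. Db–F–Ab–C = Dbmaj7, Ab–C–Eb–G = Abmaj7, Eb–G–Bb–Db = Eb7 and Ab–C–Eb = Ab are all diatonic. But Gb–Bb–Db–Fb is foreign: the diatonic vii° on degree 7 is Gdim, whereas Gb7 comes from Ab minor. It is labeled bVII7. Cb–Eb–Gb is not: scale degree 3 in Ab major carries Cm (iii). In Ab minor the chord on that degree is Cb, so here it functions as bIII, borrowed from the parallel minor.

bVII7, bIII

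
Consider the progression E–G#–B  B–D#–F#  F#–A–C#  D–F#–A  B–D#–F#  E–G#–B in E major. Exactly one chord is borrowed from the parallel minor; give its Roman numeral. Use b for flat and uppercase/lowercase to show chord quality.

bVII

The diatonic triads in E major are E, F#m, G#m, A, B, C#m, D#dim. Of the given chords, E–G#–B = E, B–D#–F# = B and F#–A–C# = F#m are diatonic. D–F#–A doesn't fit — on degree 7 E major would have D#dim (vii°). D is the degree-7 chord of E minor, so it is the borrowed bVII.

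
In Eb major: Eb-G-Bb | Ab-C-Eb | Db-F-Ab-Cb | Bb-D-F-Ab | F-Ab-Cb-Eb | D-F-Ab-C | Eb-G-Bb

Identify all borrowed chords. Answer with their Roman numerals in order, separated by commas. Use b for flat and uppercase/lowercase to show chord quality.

bVII7, iiø7

Eb major has the diatonic set Eb, Fm, Gm, Ab, Bb, Cm, Ddim. Of the given chords, Eb–G–Bb = Eb, Ab–C–Eb = Ab, Bb–D–F–Ab = Bb7 and D–F–Ab–C = Dm7b5 are diatonic. Db–F–Ab–Cb doesn't fit — on degree 7 Eb major would have Ddim (vii°). Db7 is the degree-7 chord of Eb minor, so it is the borrowed bVII7. F–Ab–Cb–Eb doesn't fit — on degree 2 Eb major would have Fm (ii). Fm7b5 is the degree-2 chord of Eb minor, so it is the borrowed iiø7.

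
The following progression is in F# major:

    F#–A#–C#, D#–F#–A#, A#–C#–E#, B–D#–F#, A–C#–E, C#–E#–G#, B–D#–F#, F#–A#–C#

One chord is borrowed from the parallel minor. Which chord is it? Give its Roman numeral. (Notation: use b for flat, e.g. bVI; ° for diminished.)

bIII

F# major has the diatonic set F#, G#m, A#m, B, C#, D#m, E#dim. F#–A#–C# = F#, D#–F#–A# = D#m, A#–C#–E# = A#m, B–D#–F# = B and C#–E#–G# = C# are all diatonic. A–C#–E is not: scale degree 3 in F# major carries A#m (iii). In F# minor the chord on that degree is A, so here it functions as bIII, borrowed from the parallel minor.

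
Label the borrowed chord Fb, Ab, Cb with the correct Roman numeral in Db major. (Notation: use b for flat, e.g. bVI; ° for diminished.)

bIII

In Db major scale degree 3 is F; Fb is its lowered form, from Db minor. The diatonic chord on degree 3 would be Fm (iii), but Fb–Ab–Cb is the major chord from Db minor. As a borrowed chord it is labeled bIII.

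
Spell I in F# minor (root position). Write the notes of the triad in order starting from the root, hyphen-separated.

F#-A#-C#

I is built on scale degree 1, which is F# in both F# minor and its parallel. Building the major chord from the parallel major on F#: F#–A#–C#.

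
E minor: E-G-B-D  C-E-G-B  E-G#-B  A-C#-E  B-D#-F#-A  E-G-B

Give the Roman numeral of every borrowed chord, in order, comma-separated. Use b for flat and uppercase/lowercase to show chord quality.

The diatonic triads in E minor (with V from harmonic minor) are Em, F#dim, G, Am, B, C, D. E–G–B–D = Em7, C–E–G–B = Cmaj7, B–D#–F#–A = B7 and E–G–B = Em are all diatonic. E–G#–B doesn't fit — on degree 1 E minor would have Em (i). E is the degree-1 chord of E major, so it is the borrowed I. A–C#–E is not: scale degree 4 in E minor carries Am (iv). In E major the chord on that degree is A, so here it functions as IV, borrowed from the parallel major.

I, IV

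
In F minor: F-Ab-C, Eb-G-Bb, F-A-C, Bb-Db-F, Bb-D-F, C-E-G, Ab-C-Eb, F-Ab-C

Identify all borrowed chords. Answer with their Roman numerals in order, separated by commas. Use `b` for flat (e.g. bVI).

In F minor (with V from harmonic minor) the diatonic chords are Fm, Gdim, Ab, Bbm, C, Db, Eb. Of the given chords, F–Ab–C = Fm, Eb–G–Bb = Eb, Bb–Db–F = Bbm, C–E–G = C and Ab–C–Eb = Ab are diatonic. But F–A–C is foreign: the diatonic i on degree 1 is Fm, whereas F comes from F major. It is labeled I. Bb–D–F doesn't fit — on degree 4 F minor would have Bbm (iv). Bb is the degree-4 chord of F major, so it is the borrowed IV.

I, IV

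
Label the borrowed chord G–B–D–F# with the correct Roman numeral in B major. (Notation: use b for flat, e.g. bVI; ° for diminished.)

bVImaj7

G is the lowered form of scale degree 6 in B major (the diatonic degree 6 is G#). The diatonic chord on degree 6 would be G#m (vi), but G–B–D–F# is the major-seventh chord from B minor. As a borrowed chord it is labeled bVImaj7.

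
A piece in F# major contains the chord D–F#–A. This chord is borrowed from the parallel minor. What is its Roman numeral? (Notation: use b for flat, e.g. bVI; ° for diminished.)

The root D is the lowered 6th scale degree — diatonically F# major has D# there. The diatonic chord on degree 6 would be D#m (vi), but D–F#–A is the major chord from F# minor. As a borrowed chord it is labeled bVI.

bVI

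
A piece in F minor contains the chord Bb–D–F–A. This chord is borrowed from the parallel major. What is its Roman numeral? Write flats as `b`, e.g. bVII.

Bb is scale degree 4 in F minor. Bb–D–F–A is a major-seventh chord — the form found in F major, not the diatonic iv (Bbm). Borrowed into F minor it is written IVmaj7.

IVmaj7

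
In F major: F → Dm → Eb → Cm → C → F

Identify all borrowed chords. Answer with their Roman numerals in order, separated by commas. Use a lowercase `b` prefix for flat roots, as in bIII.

In F major the diatonic chords are F, Gm, Am, Bb, C, Dm, Edim. F, Dm and C are all diatonic. Eb (Eb–G–Bb) doesn't fit — on degree 7 F major would have Edim (vii°). Eb is the degree-7 chord of F minor, so it is the borrowed bVII. Cm (C–Eb–G) is not: scale degree 5 in F major carries C (V). In F minor the chord on that degree is Cm, so here it functions as v, borrowed from the parallel minor.

bVII, v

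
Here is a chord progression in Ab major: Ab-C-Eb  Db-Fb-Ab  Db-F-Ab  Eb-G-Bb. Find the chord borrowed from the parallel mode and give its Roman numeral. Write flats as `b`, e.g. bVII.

iv

In Ab major the diatonic chords are Ab, Bbm, Cm, Db, Eb, Fm, Gdim. Ab–C–Eb = Ab, Db–F–Ab = Db and Eb–G–Bb = Eb all belong to that set. Db–Fb–Ab is not: scale degree 4 in Ab major carries Db (IV). In Ab minor the chord on that degree is Dbm, so here it functions as iv, borrowed from the parallel minor.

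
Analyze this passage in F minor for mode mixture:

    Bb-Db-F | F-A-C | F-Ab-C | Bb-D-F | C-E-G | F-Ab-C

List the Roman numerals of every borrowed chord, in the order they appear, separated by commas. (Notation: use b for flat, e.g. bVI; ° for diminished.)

F minor has the diatonic set Fm, Gdim, Ab, Bbm, C, Db, Eb (with V from harmonic minor). Bb–Db–F = Bbm, F–Ab–C = Fm and C–E–G = C all belong to that set. But F–A–C is foreign: the diatonic i on degree 1 is Fm, whereas F comes from F major. It is labeled I. But Bb–D–F is foreign: the diatonic iv on degree 4 is Bbm, whereas Bb comes from F major. It is labeled IV.

I, IV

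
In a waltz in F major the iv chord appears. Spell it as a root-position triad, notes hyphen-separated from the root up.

The root, Bb, is scale degree 4 — the same note in F major and F minor; only the chord quality changes. Stacking thirds in F minor on Bb gives Bb–Db–F.

Bb-Db-F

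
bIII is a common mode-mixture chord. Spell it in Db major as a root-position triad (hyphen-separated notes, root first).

Fb-Ab-Cb

Scale degree 3 in Db major is F. bIII uses the lowered form, Fb, taken from Db minor. Building the major chord from the parallel minor on Fb: Fb–Ab–Cb.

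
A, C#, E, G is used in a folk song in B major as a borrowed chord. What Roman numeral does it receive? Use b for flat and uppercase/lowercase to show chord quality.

The root A is the lowered 7th scale degree — diatonically B major has A# there. The diatonic chord on degree 7 would be A#dim (vii°), but A–C#–E–G is the dominant-seventh chord from B minor. As a borrowed chord it is labeled bVII7.

bVII7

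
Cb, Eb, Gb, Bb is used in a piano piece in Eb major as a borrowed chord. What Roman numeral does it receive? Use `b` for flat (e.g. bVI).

Cb is the lowered form of scale degree 6 in Eb major (the diatonic degree 6 is C). Cb–Eb–Gb–Bb is a major-seventh chord — the form found in Eb minor, not the diatonic vi (Cm). Borrowed into Eb major it is written bVImaj7.

bVImaj7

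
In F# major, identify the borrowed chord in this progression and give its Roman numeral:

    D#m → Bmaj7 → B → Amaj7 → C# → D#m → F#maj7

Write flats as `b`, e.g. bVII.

In F# major the diatonic chords are F#, G#m, A#m, B, C#, D#m, E#dim. D#m, Bmaj7, B, C# and F#maj7 all belong to that set. Amaj7 (A–C#–E–G#) is not: scale degree 3 in F# major carries A#m (iii). In F# minor the chord on that degree is Amaj7, so here it functions as bIIImaj7, borrowed from the parallel minor.

bIIImaj7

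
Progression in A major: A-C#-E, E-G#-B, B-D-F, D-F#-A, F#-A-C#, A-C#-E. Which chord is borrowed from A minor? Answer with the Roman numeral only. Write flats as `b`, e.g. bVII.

The diatonic triads in A major are A, Bm, C#m, D, E, F#m, G#dim. A–C#–E = A, E–G#–B = E, D–F#–A = D and F#–A–C# = F#m are all diatonic. B–D–F is not: scale degree 2 in A major carries Bm (ii). In A minor the chord on that degree is Bdim, so here it functions as ii°, borrowed from the parallel minor.

ii°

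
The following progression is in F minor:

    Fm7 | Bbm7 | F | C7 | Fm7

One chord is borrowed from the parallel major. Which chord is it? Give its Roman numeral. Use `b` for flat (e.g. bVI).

I

The diatonic triads in F minor (with V from harmonic minor) are Fm, Gdim, Ab, Bbm, C, Db, Eb. Of the given chords, Fm7, Bbm7 and C7 are diatonic. F (F–A–C) doesn't fit — on degree 1 F minor would have Fm (i). F is the degree-1 chord of F major, so it is the borrowed I.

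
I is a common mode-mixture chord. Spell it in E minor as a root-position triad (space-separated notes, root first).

The root, E, is scale degree 1 — the same note in E minor and E major; only the chord quality changes. In E major the chord on E is E–G#–B.

E G# B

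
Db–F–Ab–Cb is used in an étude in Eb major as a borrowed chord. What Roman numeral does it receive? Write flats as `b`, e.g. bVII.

bVII7

Db is the lowered form of scale degree 7 in Eb major (the diatonic degree 7 is D). Db–F–Ab–Cb is a dominant-seventh chord — the form found in Eb minor, not the diatonic vii° (Ddim). Borrowed into Eb major it is written bVII7.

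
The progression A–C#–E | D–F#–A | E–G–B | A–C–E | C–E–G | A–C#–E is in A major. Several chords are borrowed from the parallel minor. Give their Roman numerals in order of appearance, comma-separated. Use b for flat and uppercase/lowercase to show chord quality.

v, i, bIII

In A major the diatonic chords are A, Bm, C#m, D, E, F#m, G#dim. A–C#–E = A and D–F#–A = D are both diatonic. E–G–B doesn't fit — on degree 5 A major would have E (V). Em is the degree-5 chord of A minor, so it is the borrowed v. A–C–E doesn't fit — on degree 1 A major would have A (I). Am is the degree-1 chord of A minor, so it is the borrowed i. C–E–G is not: scale degree 3 in A major carries C#m (iii). In A minor the chord on that degree is C, so here it functions as bIII, borrowed from the parallel minor.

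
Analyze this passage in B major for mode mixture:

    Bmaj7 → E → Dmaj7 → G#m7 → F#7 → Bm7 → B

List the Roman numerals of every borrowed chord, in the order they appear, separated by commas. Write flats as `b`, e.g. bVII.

bIIImaj7, i7

The diatonic triads in B major are B, C#m, D#m, E, F#, G#m, A#dim. Of the given chords, Bmaj7, E, G#m7, F#7 and B are diatonic. Dmaj7 (D–F#–A–C#) doesn't fit — on degree 3 B major would have D#m (iii). Dmaj7 is the degree-3 chord of B minor, so it is the borrowed bIIImaj7. Bm7 (B–D–F#–A) doesn't fit — on degree 1 B major would have B (I). Bm7 is the degree-1 chord of B minor, so it is the borrowed i7.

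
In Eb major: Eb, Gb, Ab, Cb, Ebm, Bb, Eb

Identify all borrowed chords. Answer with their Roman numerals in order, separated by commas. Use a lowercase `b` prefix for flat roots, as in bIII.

In Eb major the diatonic chords are Eb, Fm, Gm, Ab, Bb, Cm, Ddim. Eb, Ab and Bb are all diatonic. Gb (Gb–Bb–Db) is not: scale degree 3 in Eb major carries Gm (iii). In Eb minor the chord on that degree is Gb, so here it functions as bIII, borrowed from the parallel minor. Cb (Cb–Eb–Gb) is not: scale degree 6 in Eb major carries Cm (vi). In Eb minor the chord on that degree is Cb, so here it functions as bVI, borrowed from the parallel minor. Ebm (Eb–Gb–Bb) doesn't fit — on degree 1 Eb major would have Eb (I). Ebm is the degree-1 chord of Eb minor, so it is the borrowed i.

bIII, bVI, i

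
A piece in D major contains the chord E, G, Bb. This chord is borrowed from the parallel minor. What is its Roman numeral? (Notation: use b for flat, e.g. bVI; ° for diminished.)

ii°

The root E is the diatonic 2nd degree of D major; the borrowing shows in the chord quality. Diatonically D major has Em (ii) on that degree; E–G–Bb is instead the diminished chord native to D minor, so it takes the label ii°.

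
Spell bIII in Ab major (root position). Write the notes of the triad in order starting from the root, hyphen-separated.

The root of bIII is the lowered 3rd degree: C becomes Cb. Stacking thirds in Ab minor on Cb gives Cb–Eb–Gb.

Cb-Eb-Gb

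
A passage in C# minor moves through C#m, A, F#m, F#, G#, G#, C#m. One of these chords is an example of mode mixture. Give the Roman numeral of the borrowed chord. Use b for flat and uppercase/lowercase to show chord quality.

C# minor has the diatonic set C#m, D#dim, E, F#m, G#, A, B (with V from harmonic minor). C#m, A, F#m and G# are all diatonic. F# (F#–A#–C#) doesn't fit — on degree 4 C# minor would have F#m (iv). F# is the degree-4 chord of C# major, so it is the borrowed IV.

IV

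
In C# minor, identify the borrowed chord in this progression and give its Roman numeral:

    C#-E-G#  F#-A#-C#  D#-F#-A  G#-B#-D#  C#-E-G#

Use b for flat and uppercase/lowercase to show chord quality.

IV

The diatonic triads in C# minor (with V from harmonic minor) are C#m, D#dim, E, F#m, G#, A, B. C#–E–G# = C#m, D#–F#–A = D#dim and G#–B#–D# = G# all belong to that set. But F#–A#–C# is foreign: the diatonic iv on degree 4 is F#m, whereas F# comes from C# major. It is labeled IV.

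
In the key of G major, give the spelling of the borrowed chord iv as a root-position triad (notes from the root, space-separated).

C Eb G

The root, C, is scale degree 4 — the same note in G major and G minor; only the chord quality changes. Stacking thirds in G minor on C gives C–Eb–G.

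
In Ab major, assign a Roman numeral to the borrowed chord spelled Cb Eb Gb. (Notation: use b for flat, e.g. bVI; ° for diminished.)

bIII

In Ab major scale degree 3 is C; Cb is its lowered form, from Ab minor. Diatonically Ab major has Cm (iii) on that degree; Cb–Eb–Gb is instead the major chord native to Ab minor, so it takes the label bIII.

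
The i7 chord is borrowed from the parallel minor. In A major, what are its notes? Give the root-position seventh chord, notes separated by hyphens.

i7 is built on scale degree 1, which is A in both A major and its parallel. In A minor the chord on A is A–C–E–G.

A-C-E-G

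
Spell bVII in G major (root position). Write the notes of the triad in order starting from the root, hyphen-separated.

bVII is built on the lowered scale degree 7. In G major degree 7 is F#; lowered it becomes F. Stacking thirds in G minor on F gives F–A–C.

F-A-C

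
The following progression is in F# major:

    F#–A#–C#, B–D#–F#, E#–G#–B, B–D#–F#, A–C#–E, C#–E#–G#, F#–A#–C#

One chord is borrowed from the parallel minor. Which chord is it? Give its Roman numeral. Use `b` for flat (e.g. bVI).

bIII

In F# major the diatonic chords are F#, G#m, A#m, B, C#, D#m, E#dim. F#–A#–C# = F#, B–D#–F# = B, E#–G#–B = E#dim and C#–E#–G# = C# are all diatonic. But A–C#–E is foreign: the diatonic iii on degree 3 is A#m, whereas A comes from F# minor. It is labeled bIII.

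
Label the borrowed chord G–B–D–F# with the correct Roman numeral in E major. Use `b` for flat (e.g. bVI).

bIIImaj7

The root G is the lowered 3rd scale degree — diatonically E major has G# there. G–B–D–F# is a major-seventh chord — the form found in E minor, not the diatonic iii (G#m). Borrowed into E major it is written bIIImaj7.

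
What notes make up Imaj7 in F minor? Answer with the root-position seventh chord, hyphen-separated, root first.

F-A-C-E

The root, F, is scale degree 1 — the same note in F minor and F major; only the chord quality changes. In F major the chord on F is F–A–C–E.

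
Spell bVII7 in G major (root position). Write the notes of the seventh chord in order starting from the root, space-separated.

F A C Eb

Scale degree 7 in G major is F#. bVII7 uses the lowered form, F, taken from G minor. In G minor the chord on F is F–A–C–Eb.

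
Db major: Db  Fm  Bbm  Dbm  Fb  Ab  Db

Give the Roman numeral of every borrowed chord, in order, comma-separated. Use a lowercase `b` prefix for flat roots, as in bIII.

i, bIII

In Db major the diatonic chords are Db, Ebm, Fm, Gb, Ab, Bbm, Cdim. Db, Fm, Bbm and Ab all belong to that set. Dbm (Db–Fb–Ab) doesn't fit — on degree 1 Db major would have Db (I). Dbm is the degree-1 chord of Db minor, so it is the borrowed i. Fb (Fb–Ab–Cb) is not: scale degree 3 in Db major carries Fm (iii). In Db minor the chord on that degree is Fb, so here it functions as bIII, borrowed from the parallel minor.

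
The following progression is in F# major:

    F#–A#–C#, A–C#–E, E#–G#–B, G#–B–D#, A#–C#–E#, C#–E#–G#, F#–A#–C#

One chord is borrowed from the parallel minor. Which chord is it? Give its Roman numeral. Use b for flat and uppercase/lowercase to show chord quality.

bIII

In F# major the diatonic chords are F#, G#m, A#m, B, C#, D#m, E#dim. F#–A#–C# = F#, E#–G#–B = E#dim, G#–B–D# = G#m, A#–C#–E# = A#m and C#–E#–G# = C# all belong to that set. A–C#–E doesn't fit — on degree 3 F# major would have A#m (iii). A is the degree-3 chord of F# minor, so it is the borrowed bIII.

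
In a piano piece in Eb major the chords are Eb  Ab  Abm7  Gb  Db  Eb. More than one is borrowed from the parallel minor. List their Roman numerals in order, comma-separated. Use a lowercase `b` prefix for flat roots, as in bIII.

iv7, bIII, bVII

In Eb major the diatonic chords are Eb, Fm, Gm, Ab, Bb, Cm, Ddim. Eb and Ab are both diatonic. But Abm7 (Ab–Cb–Eb–Gb) is foreign: the diatonic IV on degree 4 is Ab, whereas Abm7 comes from Eb minor. It is labeled iv7. Gb (Gb–Bb–Db) is not: scale degree 3 in Eb major carries Gm (iii). In Eb minor the chord on that degree is Gb, so here it functions as bIII, borrowed from the parallel minor. But Db (Db–F–Ab) is foreign: the diatonic vii° on degree 7 is Ddim, whereas Db comes from Eb minor. It is labeled bVII.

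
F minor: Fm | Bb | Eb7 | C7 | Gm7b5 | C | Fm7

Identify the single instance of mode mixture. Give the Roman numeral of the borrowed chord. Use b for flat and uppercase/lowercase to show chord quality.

IV

F minor has the diatonic set Fm, Gdim, Ab, Bbm, C, Db, Eb (with V from harmonic minor). Fm, Eb7, C7, Gm7b5, C and Fm7 all belong to that set. Bb (Bb–D–F) doesn't fit — on degree 4 F minor would have Bbm (iv). Bb is the degree-4 chord of F major, so it is the borrowed IV.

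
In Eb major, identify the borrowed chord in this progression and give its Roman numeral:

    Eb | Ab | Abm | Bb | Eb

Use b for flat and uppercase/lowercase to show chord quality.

The diatonic triads in Eb major are Eb, Fm, Gm, Ab, Bb, Cm, Ddim. Of the given chords, Eb, Ab and Bb are diatonic. But Abm (Ab–Cb–Eb) is foreign: the diatonic IV on degree 4 is Ab, whereas Abm comes from Eb minor. It is labeled iv.

iv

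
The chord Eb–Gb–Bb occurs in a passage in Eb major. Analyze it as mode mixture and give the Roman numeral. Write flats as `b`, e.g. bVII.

Eb is scale degree 1 in Eb major. Diatonically Eb major has Eb (I) on that degree; Eb–Gb–Bb is instead the minor chord native to Eb minor, so it takes the label i.

i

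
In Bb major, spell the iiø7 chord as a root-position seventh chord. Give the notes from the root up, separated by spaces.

C Eb Gb Bb

iiø7 is built on scale degree 2, which is C in both Bb major and its parallel. Stacking thirds in Bb minor on C gives C–Eb–Gb–Bb.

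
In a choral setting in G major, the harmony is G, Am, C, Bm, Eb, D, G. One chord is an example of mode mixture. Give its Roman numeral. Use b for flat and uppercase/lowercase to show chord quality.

bVI

In G major the diatonic chords are G, Am, Bm, C, D, Em, F#dim. G, Am, C, Bm and D are all diatonic. But Eb (Eb–G–Bb) is foreign: the diatonic vi on degree 6 is Em, whereas Eb comes from G minor. It is labeled bVI.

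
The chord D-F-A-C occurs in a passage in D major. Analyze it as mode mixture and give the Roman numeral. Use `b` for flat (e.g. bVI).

i7

D is scale degree 1 in D major. Diatonically D major has D (I) on that degree; D–F–A–C is instead the minor-seventh chord native to D minor, so it takes the label i7.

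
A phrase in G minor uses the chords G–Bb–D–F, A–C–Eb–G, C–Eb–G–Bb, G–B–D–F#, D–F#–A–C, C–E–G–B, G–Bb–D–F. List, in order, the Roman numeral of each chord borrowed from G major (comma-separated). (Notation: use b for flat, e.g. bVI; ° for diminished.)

Imaj7, IVmaj7

The diatonic triads in G minor (with V from harmonic minor) are Gm, Adim, Bb, Cm, D, Eb, F. Of the given chords, G–Bb–D–F = Gm7, A–C–Eb–G = Am7b5, C–Eb–G–Bb = Cm7 and D–F#–A–C = D7 are diatonic. But G–B–D–F# is foreign: the diatonic i on degree 1 is Gm, whereas Gmaj7 comes from G major. It is labeled Imaj7. But C–E–G–B is foreign: the diatonic iv on degree 4 is Cm, whereas Cmaj7 comes from G major. It is labeled IVmaj7.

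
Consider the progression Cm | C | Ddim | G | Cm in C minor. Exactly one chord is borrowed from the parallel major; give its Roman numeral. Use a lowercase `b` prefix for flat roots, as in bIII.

C minor has the diatonic set Cm, Ddim, Eb, Fm, G, Ab, Bb (with V from harmonic minor). Cm, Ddim and G all belong to that set. C (C–E–G) doesn't fit — on degree 1 C minor would have Cm (i). C is the degree-1 chord of C major, so it is the borrowed I.

I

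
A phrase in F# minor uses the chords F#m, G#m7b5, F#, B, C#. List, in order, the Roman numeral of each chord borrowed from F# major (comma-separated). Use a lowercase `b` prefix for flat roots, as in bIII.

I, IV

F# minor has the diatonic set F#m, G#dim, A, Bm, C#, D, E (with V from harmonic minor). F#m, G#m7b5 and C# are all diatonic. F# (F#–A#–C#) doesn't fit — on degree 1 F# minor would have F#m (i). F# is the degree-1 chord of F# major, so it is the borrowed I. B (B–D#–F#) is not: scale degree 4 in F# minor carries Bm (iv). In F# major the chord on that degree is B, so here it functions as IV, borrowed from the parallel major.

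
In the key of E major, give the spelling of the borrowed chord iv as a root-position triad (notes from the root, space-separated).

A C E

iv is built on scale degree 4, which is A in both E major and its parallel. In E minor the chord on A is A–C–E.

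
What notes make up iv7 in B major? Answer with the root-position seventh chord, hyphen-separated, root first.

E-G-B-D

iv7 is built on scale degree 4, which is E in both B major and its parallel. In B minor the chord on E is E–G–B–D.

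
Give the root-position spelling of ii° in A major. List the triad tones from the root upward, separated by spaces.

B D F

The root, B, is scale degree 2 — the same note in A major and A minor; only the chord quality changes. Stacking thirds in A minor on B gives B–D–F.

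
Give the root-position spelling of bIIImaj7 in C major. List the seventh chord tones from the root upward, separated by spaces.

Eb G Bb D

Scale degree 3 in C major is E. bIIImaj7 uses the lowered form, Eb, taken from C minor. In C minor the chord on Eb is Eb–G–Bb–D.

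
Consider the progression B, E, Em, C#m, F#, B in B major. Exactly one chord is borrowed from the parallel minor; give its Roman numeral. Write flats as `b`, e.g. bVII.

In B major the diatonic chords are B, C#m, D#m, E, F#, G#m, A#dim. B, E, C#m and F# all belong to that set. But Em (E–G–B) is foreign: the diatonic IV on degree 4 is E, whereas Em comes from B minor. It is labeled iv.

iv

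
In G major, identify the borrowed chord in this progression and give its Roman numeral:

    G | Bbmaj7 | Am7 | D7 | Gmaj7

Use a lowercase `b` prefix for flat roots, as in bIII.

bIIImaj7

The diatonic triads in G major are G, Am, Bm, C, D, Em, F#dim. G, Am7, D7 and Gmaj7 are all diatonic. But Bbmaj7 (Bb–D–F–A) is foreign: the diatonic iii on degree 3 is Bm, whereas Bbmaj7 comes from G minor. It is labeled bIIImaj7.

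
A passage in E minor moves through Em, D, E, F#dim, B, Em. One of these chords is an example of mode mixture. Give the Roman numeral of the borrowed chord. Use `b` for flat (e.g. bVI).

In E minor (with V from harmonic minor) the diatonic chords are Em, F#dim, G, Am, B, C, D. Of the given chords, Em, D, F#dim and B are diatonic. But E (E–G#–B) is foreign: the diatonic i on degree 1 is Em, whereas E comes from E major. It is labeled I.

I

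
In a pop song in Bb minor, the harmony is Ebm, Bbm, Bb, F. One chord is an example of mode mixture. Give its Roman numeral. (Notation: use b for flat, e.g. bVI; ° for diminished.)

Bb minor has the diatonic set Bbm, Cdim, Db, Ebm, F, Gb, Ab (with V from harmonic minor). Ebm, Bbm and F are all diatonic. Bb (Bb–D–F) is not: scale degree 1 in Bb minor carries Bbm (i). In Bb major the chord on that degree is Bb, so here it functions as I, borrowed from the parallel major.

I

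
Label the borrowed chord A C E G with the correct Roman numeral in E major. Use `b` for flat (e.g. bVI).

The root A is the diatonic 4th degree of E major; the borrowing shows in the chord quality. Diatonically E major has A (IV) on that degree; A–C–E–G is instead the minor-seventh chord native to E minor, so it takes the label iv7.

iv7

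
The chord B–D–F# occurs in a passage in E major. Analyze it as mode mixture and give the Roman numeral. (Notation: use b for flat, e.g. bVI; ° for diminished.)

B is scale degree 5 in E major. B–D–F# is a minor chord — the form found in E minor, not the diatonic V (B). Borrowed into E major it is written v.

v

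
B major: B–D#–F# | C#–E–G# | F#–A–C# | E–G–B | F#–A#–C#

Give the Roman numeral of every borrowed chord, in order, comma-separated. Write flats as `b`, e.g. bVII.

v, iv

B major has the diatonic set B, C#m, D#m, E, F#, G#m, A#dim. Of the given chords, B–D#–F# = B, C#–E–G# = C#m and F#–A#–C# = F# are diatonic. F#–A–C# doesn't fit — on degree 5 B major would have F# (V). F#m is the degree-5 chord of B minor, so it is the borrowed v. But E–G–B is foreign: the diatonic IV on degree 4 is E, whereas Em comes from B minor. It is labeled iv.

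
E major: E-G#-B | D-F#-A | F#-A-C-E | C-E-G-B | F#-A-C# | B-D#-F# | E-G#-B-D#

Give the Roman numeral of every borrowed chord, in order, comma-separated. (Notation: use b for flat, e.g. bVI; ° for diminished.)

The diatonic triads in E major are E, F#m, G#m, A, B, C#m, D#dim. E–G#–B = E, F#–A–C# = F#m, B–D#–F# = B and E–G#–B–D# = Emaj7 are all diatonic. D–F#–A is not: scale degree 7 in E major carries D#dim (vii°). In E minor the chord on that degree is D, so here it functions as bVII, borrowed from the parallel minor. F#–A–C–E doesn't fit — on degree 2 E major would have F#m (ii). F#m7b5 is the degree-2 chord of E minor, so it is the borrowed iiø7. C–E–G–B doesn't fit — on degree 6 E major would have C#m (vi). Cmaj7 is the degree-6 chord of E minor, so it is the borrowed bVImaj7.

bVII, iiø7, bVImaj7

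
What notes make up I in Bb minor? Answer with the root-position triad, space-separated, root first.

Bb D F

I is built on scale degree 1, which is Bb in both Bb minor and its parallel. Building the major chord from the parallel major on Bb: Bb–D–F.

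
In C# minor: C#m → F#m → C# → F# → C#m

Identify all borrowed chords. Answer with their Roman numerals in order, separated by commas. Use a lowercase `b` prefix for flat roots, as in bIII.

I, IV

In C# minor (with V from harmonic minor) the diatonic chords are C#m, D#dim, E, F#m, G#, A, B. C#m and F#m are both diatonic. C# (C#–E#–G#) doesn't fit — on degree 1 C# minor would have C#m (i). C# is the degree-1 chord of C# major, so it is the borrowed I. But F# (F#–A#–C#) is foreign: the diatonic iv on degree 4 is F#m, whereas F# comes from C# major. It is labeled IV.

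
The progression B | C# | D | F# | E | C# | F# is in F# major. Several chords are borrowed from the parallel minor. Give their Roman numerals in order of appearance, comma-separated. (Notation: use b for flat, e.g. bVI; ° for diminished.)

The diatonic triads in F# major are F#, G#m, A#m, B, C#, D#m, E#dim. Of the given chords, B, C# and F# are diatonic. D (D–F#–A) is not: scale degree 6 in F# major carries D#m (vi). In F# minor the chord on that degree is D, so here it functions as bVI, borrowed from the parallel minor. E (E–G#–B) doesn't fit — on degree 7 F# major would have E#dim (vii°). E is the degree-7 chord of F# minor, so it is the borrowed bVII.

bVI, bVII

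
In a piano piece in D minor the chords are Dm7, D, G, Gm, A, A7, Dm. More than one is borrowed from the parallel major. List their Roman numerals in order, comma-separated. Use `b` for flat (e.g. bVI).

I, IV

The diatonic triads in D minor (with V from harmonic minor) are Dm, Edim, F, Gm, A, Bb, C. Dm7, Gm, A, A7 and Dm all belong to that set. D (D–F#–A) is not: scale degree 1 in D minor carries Dm (i). In D major the chord on that degree is D, so here it functions as I, borrowed from the parallel major. G (G–B–D) doesn't fit — on degree 4 D minor would have Gm (iv). G is the degree-4 chord of D major, so it is the borrowed IV.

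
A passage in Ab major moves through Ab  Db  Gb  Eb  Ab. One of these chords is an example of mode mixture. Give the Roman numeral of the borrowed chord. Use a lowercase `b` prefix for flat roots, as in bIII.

bVII

Ab major has the diatonic set Ab, Bbm, Cm, Db, Eb, Fm, Gdim. Ab, Db and Eb are all diatonic. Gb (Gb–Bb–Db) is not: scale degree 7 in Ab major carries Gdim (vii°). In Ab minor the chord on that degree is Gb, so here it functions as bVII, borrowed from the parallel minor.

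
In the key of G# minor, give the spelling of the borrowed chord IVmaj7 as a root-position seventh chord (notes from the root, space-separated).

The root, C#, is scale degree 4 — the same note in G# minor and G# major; only the chord quality changes. Building the major-seventh chord from the parallel major on C#: C#–E#–G#–B#.

C# E# G# B#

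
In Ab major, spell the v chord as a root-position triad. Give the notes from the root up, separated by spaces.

Eb Gb Bb

The root, Eb, is scale degree 5 — the same note in Ab major and Ab minor; only the chord quality changes. Building the minor chord from the parallel minor on Eb: Eb–Gb–Bb.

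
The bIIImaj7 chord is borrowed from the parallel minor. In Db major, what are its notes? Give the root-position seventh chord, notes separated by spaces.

The root of bIIImaj7 is the lowered 3rd degree: F becomes Fb. Stacking thirds in Db minor on Fb gives Fb–Ab–Cb–Eb.

Fb Ab Cb Eb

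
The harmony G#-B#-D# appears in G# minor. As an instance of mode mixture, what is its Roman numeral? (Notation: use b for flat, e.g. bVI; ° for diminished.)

The root G# is the diatonic 1st degree of G# minor; the borrowing shows in the chord quality. The diatonic chord on degree 1 would be G#m (i), but G#–B#–D# is the major chord from G# major. As a borrowed chord it is labeled I.

I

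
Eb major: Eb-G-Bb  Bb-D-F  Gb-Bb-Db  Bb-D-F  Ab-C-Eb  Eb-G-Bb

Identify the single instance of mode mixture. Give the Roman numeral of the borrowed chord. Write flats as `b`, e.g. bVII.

bIII

The diatonic triads in Eb major are Eb, Fm, Gm, Ab, Bb, Cm, Ddim. Eb–G–Bb = Eb, Bb–D–F = Bb and Ab–C–Eb = Ab are all diatonic. But Gb–Bb–Db is foreign: the diatonic iii on degree 3 is Gm, whereas Gb comes from Eb minor. It is labeled bIII.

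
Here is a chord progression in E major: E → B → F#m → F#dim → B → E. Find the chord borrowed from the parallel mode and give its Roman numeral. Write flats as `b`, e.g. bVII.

In E major the diatonic chords are E, F#m, G#m, A, B, C#m, D#dim. Of the given chords, E, B and F#m are diatonic. F#dim (F#–A–C) doesn't fit — on degree 2 E major would have F#m (ii). F#dim is the degree-2 chord of E minor, so it is the borrowed ii°.

ii°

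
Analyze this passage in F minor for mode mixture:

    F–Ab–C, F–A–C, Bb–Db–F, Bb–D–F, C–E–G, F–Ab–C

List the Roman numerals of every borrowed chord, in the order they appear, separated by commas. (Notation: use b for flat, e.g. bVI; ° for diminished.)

F minor has the diatonic set Fm, Gdim, Ab, Bbm, C, Db, Eb (with V from harmonic minor). F–Ab–C = Fm, Bb–Db–F = Bbm and C–E–G = C are all diatonic. F–A–C doesn't fit — on degree 1 F minor would have Fm (i). F is the degree-1 chord of F major, so it is the borrowed I. Bb–D–F is not: scale degree 4 in F minor carries Bbm (iv). In F major the chord on that degree is Bb, so here it functions as IV, borrowed from the parallel major.

I, IV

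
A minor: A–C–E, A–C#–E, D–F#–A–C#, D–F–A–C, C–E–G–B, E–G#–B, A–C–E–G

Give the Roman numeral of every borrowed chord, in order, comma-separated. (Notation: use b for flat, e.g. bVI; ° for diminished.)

I, IVmaj7

In A minor (with V from harmonic minor) the diatonic chords are Am, Bdim, C, Dm, E, F, G. A–C–E = Am, D–F–A–C = Dm7, C–E–G–B = Cmaj7, E–G#–B = E and A–C–E–G = Am7 all belong to that set. A–C#–E is not: scale degree 1 in A minor carries Am (i). In A major the chord on that degree is A, so here it functions as I, borrowed from the parallel major. D–F#–A–C# is not: scale degree 4 in A minor carries Dm (iv). In A major the chord on that degree is Dmaj7, so here it functions as IVmaj7, borrowed from the parallel major.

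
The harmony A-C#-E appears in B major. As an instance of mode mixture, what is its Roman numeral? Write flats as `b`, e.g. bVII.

In B major scale degree 7 is A#; A is its lowered form, from B minor. The diatonic chord on degree 7 would be A#dim (vii°), but A–C#–E is the major chord from B minor. As a borrowed chord it is labeled bVII.

bVII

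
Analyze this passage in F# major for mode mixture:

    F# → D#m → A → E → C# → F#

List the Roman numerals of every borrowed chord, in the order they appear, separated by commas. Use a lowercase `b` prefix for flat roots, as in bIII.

In F# major the diatonic chords are F#, G#m, A#m, B, C#, D#m, E#dim. F#, D#m and C# are all diatonic. A (A–C#–E) doesn't fit — on degree 3 F# major would have A#m (iii). A is the degree-3 chord of F# minor, so it is the borrowed bIII. E (E–G#–B) doesn't fit — on degree 7 F# major would have E#dim (vii°). E is the degree-7 chord of F# minor, so it is the borrowed bVII.

bIII, bVII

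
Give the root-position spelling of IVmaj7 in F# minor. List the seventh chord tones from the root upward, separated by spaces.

B D# F# A#

IVmaj7 is built on scale degree 4, which is B in both F# minor and its parallel. Building the major-seventh chord from the parallel major on B: B–D#–F#–A#.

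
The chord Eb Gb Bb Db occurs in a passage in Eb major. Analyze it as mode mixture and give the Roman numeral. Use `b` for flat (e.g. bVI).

The root Eb is the diatonic 1st degree of Eb major; the borrowing shows in the chord quality. Diatonically Eb major has Eb (I) on that degree; Eb–Gb–Bb–Db is instead the minor-seventh chord native to Eb minor, so it takes the label i7.

i7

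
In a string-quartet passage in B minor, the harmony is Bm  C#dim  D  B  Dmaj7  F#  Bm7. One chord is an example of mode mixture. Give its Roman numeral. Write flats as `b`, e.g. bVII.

I

The diatonic triads in B minor (with V from harmonic minor) are Bm, C#dim, D, Em, F#, G, A. Bm, C#dim, D, Dmaj7, F# and Bm7 are all diatonic. But B (B–D#–F#) is foreign: the diatonic i on degree 1 is Bm, whereas B comes from B major. It is labeled I.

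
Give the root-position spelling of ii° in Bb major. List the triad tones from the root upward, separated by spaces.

C Eb Gb

ii° is built on scale degree 2, which is C in both Bb major and its parallel. Building the diminished chord from the parallel minor on C: C–Eb–Gb.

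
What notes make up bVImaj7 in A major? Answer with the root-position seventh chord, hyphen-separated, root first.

Scale degree 6 in A major is F#. bVImaj7 uses the lowered form, F, taken from A minor. Building the major-seventh chord from the parallel minor on F: F–A–C–E.

F-A-C-E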